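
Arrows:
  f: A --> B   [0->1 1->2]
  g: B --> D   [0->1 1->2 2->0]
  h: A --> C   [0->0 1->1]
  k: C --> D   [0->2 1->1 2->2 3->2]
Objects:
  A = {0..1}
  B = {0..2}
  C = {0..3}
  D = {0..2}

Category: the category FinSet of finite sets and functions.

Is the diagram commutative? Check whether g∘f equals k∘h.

Answer: DOES NOT COMMUTE

Trace:
Path 1 = f;g:
  0 f-->1 g-->2
  1 f-->2 g-->0
  ⟦path⟧₁ = [0->2 1->0]
Path 2 = h;k:
  0 h-->0 k-->2
  1 h-->1 k-->1
  ⟦path⟧₂ = [0->2 1->1]
Equal? differ; not commutative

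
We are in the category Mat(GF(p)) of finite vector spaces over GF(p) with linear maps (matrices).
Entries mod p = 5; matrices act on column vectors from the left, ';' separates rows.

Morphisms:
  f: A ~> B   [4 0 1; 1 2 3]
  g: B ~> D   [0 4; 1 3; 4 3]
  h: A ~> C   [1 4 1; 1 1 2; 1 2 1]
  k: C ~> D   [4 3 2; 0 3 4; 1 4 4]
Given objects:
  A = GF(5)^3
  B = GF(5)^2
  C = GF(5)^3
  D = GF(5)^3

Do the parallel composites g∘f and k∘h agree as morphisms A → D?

Path 1 = f;g:
  e0=⟨1,0,0⟩ f~>⟨4,1⟩ g~>⟨4,2,4⟩
  e1=⟨0,1,0⟩ f~>⟨0,2⟩ g~>⟨3,1,1⟩
  e2=⟨0,0,1⟩ f~>⟨1,3⟩ g~>⟨2,0,3⟩
  ⟦path⟧₁ = [4 3 2; 2 1 0; 4 1 3]
Path 2 = h;k:
  e0=⟨1,0,0⟩ h~>⟨1,1,1⟩ k~>⟨4,2,4⟩
  e1=⟨0,1,0⟩ h~>⟨4,1,2⟩ k~>⟨3,1,1⟩
  e2=⟨0,0,1⟩ h~>⟨1,2,1⟩ k~>⟨2,0,3⟩
  ⟦path⟧₂ = [4 3 2; 2 1 0; 4 1 3]
Equal? equal; square commutes

Answer: COMMUTES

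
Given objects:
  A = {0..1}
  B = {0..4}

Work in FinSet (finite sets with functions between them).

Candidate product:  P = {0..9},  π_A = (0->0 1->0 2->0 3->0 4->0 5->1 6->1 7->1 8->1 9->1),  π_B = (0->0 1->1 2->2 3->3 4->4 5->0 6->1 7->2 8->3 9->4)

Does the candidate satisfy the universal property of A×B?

|A|·|B| = 2·5 = 10;  |P| = 10
Check the pairing map k ↦ (π_A(k), π_B(k)):
  0 -> (0,0)
  1 -> (0,1)
  2 -> (0,2)
  3 -> (0,3)
  4 -> (0,4)
  5 -> (1,0)
  6 -> (1,1)
  7 -> (1,2)
  8 -> (1,3)
  9 -> (1,4)
distinct pairs in image: 10 / 10 needed
  → bijection onto A×B; projections well-typed.

Answer: VALID PRODUCT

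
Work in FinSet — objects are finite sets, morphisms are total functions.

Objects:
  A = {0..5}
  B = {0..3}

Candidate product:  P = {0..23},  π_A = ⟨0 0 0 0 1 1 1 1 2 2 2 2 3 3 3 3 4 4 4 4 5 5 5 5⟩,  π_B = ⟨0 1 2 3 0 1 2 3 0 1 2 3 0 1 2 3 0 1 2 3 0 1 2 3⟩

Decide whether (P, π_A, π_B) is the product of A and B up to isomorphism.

|A|·|B| = 6·4 = 24;  |P| = 24
Check the pairing map k ↦ (π_A(k), π_B(k)):
  0 ↦ (0,0)
  1 ↦ (0,1)
  2 ↦ (0,2)
  3 ↦ (0,3)
  4 ↦ (1,0)
  5 ↦ (1,1)
  6 ↦ (1,2)
  7 ↦ (1,3)
  8 ↦ (2,0)
  9 ↦ (2,1)
  10 ↦ (2,2)
  11 ↦ (2,3)
  12 ↦ (3,0)
  13 ↦ (3,1)
  14 ↦ (3,2)
  15 ↦ (3,3)
  16 ↦ (4,0)
  17 ↦ (4,1)
  18 ↦ (4,2)
  19 ↦ (4,3)
  20 ↦ (5,0)
  21 ↦ (5,1)
  22 ↦ (5,2)
  23 ↦ (5,3)
distinct pairs in image: 24 / 24 needed
  → bijection onto A×B; projections well-typed.

Answer: VALID PRODUCT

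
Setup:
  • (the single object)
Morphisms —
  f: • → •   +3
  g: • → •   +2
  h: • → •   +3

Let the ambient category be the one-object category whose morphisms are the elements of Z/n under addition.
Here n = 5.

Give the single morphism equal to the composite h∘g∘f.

  0 +3≡3 +2≡0 +3≡3  (mod 5)
result: +3

Answer: +3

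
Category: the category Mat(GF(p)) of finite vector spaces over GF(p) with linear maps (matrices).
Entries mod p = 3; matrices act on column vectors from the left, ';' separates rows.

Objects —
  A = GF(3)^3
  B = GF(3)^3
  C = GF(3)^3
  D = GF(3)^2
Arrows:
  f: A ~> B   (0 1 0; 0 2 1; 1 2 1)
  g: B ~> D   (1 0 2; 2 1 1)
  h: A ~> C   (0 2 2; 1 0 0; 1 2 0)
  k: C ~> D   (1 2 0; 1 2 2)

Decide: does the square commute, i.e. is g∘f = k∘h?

Answer: COMMUTES

Trace:
Along f;g (path 1):
  e0=(1,0,0) f~>(0,0,1) g~>(2,1)
  e1=(0,1,0) f~>(1,2,2) g~>(2,0)
  e2=(0,0,1) f~>(0,1,1) g~>(2,2)
  ⟦path⟧₁ = (2 2 2; 1 0 2)
Along h;k (path 2):
  e0=(1,0,0) h~>(0,1,1) k~>(2,1)
  e1=(0,1,0) h~>(2,0,2) k~>(2,0)
  e2=(0,0,1) h~>(2,0,0) k~>(2,2)
  ⟦path⟧₂ = (2 2 2; 1 0 2)
Equal? same morphism ✓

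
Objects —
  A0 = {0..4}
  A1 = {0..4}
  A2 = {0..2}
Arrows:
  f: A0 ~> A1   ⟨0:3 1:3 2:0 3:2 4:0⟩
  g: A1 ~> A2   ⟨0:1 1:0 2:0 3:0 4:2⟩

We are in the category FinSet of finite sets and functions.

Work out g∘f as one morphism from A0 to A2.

  0 f~>3 g~>0
  1 f~>3 g~>0
  2 f~>0 g~>1
  3 f~>2 g~>0
  4 f~>0 g~>1
result: ⟨0:0 1:0 2:1 3:0 4:1⟩

Answer: ⟨0:0 1:0 2:1 3:0 4:1⟩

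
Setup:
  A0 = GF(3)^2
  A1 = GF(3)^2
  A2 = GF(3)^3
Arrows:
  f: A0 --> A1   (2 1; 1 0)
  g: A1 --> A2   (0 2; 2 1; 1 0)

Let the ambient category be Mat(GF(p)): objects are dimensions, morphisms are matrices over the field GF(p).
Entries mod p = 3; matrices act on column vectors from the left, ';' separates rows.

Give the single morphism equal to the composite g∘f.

Answer: (2 0; 2 2; 2 1)

Work:
  e0=(1,0) f-->(2,1) g-->(2,2,2)
  e1=(0,1) f-->(1,0) g-->(0,2,1)
composite: (2 0; 2 2; 2 1)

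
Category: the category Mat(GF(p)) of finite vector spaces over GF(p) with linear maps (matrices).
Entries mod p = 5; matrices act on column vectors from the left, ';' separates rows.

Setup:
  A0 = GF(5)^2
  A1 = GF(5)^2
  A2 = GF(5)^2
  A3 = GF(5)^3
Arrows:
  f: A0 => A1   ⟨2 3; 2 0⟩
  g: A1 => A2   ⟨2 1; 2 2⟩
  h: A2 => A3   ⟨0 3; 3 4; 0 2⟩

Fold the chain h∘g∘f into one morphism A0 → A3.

  e0=(1,0) f=>(2,2) g=>(1,3) h=>(4,0,1)
  e1=(0,1) f=>(3,0) g=>(1,1) h=>(3,2,2)
⟦path⟧: ⟨4 3; 0 2; 1 2⟩

Answer: ⟨4 3; 0 2; 1 2⟩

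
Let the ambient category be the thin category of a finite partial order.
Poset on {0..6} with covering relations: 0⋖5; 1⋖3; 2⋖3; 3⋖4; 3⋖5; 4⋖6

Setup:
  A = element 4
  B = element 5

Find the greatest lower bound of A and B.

Common predecessors of 4,5: {1,2,3}
  1 ≤ 3
  2 ≤ 3
  3 ≤ 3
glb = 3

Answer: A∧B = 3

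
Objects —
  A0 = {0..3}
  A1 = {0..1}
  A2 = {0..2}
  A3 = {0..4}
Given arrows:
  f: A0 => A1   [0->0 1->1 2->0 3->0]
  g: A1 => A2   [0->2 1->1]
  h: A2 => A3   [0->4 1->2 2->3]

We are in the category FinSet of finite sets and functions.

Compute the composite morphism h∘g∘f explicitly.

Answer: [0->3 1->2 2->3 3->3]

Trace:
  0 f=>0 g=>2 h=>3
  1 f=>1 g=>1 h=>2
  2 f=>0 g=>2 h=>3
  3 f=>0 g=>2 h=>3
⟦path⟧: [0->3 1->2 2->3 3->3]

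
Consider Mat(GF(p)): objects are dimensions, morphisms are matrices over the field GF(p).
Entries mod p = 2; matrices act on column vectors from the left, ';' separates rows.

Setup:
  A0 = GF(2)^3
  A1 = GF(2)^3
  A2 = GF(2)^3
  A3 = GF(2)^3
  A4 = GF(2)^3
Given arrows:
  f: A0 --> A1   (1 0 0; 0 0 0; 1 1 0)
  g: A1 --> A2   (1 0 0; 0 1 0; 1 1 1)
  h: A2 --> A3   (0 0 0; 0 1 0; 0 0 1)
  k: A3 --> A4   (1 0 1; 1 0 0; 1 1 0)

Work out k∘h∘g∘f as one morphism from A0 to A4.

  e0=⟨1,0,0⟩ f-->⟨1,0,1⟩ g-->⟨1,0,0⟩ h-->⟨0,0,0⟩ k-->⟨0,0,0⟩
  e1=⟨0,1,0⟩ f-->⟨0,0,1⟩ g-->⟨0,0,1⟩ h-->⟨0,0,1⟩ k-->⟨1,0,0⟩
  e2=⟨0,0,1⟩ f-->⟨0,0,0⟩ g-->⟨0,0,0⟩ h-->⟨0,0,0⟩ k-->⟨0,0,0⟩
⟦path⟧: (0 1 0; 0 0 0; 0 0 0)

Answer: (0 1 0; 0 0 0; 0 0 0)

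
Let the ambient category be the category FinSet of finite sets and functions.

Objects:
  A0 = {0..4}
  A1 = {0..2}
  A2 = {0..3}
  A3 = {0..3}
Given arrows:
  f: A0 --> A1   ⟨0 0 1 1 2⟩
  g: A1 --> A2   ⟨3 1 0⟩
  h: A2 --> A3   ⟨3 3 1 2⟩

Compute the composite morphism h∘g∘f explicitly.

Answer: ⟨2 2 3 3 3⟩

Trace:
  0 f-->0 g-->3 h-->2
  1 f-->0 g-->3 h-->2
  2 f-->1 g-->1 h-->3
  3 f-->1 g-->1 h-->3
  4 f-->2 g-->0 h-->3
result: ⟨2 2 3 3 3⟩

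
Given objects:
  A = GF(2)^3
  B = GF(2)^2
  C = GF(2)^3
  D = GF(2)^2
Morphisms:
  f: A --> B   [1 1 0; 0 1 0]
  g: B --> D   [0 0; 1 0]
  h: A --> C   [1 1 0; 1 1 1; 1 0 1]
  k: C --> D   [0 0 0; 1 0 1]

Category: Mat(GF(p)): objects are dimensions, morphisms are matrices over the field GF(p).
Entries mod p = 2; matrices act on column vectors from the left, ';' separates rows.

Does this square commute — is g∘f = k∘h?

Along f;g (path 1):
  e0=[1,0,0] f-->[1,0] g-->[0,1]
  e1=[0,1,0] f-->[1,1] g-->[0,1]
  e2=[0,0,1] f-->[0,0] g-->[0,0]
  result₁ = [0 0 0; 1 1 0]
Along h;k (path 2):
  e0=[1,0,0] h-->[1,1,1] k-->[0,0]
  e1=[0,1,0] h-->[1,1,0] k-->[0,1]
  e2=[0,0,1] h-->[0,1,1] k-->[0,1]
  result₂ = [0 0 0; 0 1 1]
Equal? differ; not commutative

Answer: DOES NOT COMMUTE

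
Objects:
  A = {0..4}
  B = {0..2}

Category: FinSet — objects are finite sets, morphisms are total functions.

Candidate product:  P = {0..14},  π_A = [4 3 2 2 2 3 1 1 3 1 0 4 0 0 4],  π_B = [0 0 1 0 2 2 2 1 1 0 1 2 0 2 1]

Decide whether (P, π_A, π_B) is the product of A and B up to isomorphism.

Answer: VALID PRODUCT

Trace:
|A|·|B| = 5·3 = 15;  |P| = 15
Check the pairing map k ↦ (π_A(k), π_B(k)):
  0 ↦ (4,0)
  1 ↦ (3,0)
  2 ↦ (2,1)
  3 ↦ (2,0)
  4 ↦ (2,2)
  5 ↦ (3,2)
  6 ↦ (1,2)
  7 ↦ (1,1)
  8 ↦ (3,1)
  9 ↦ (1,0)
  10 ↦ (0,1)
  11 ↦ (4,2)
  12 ↦ (0,0)
  13 ↦ (0,2)
  14 ↦ (4,1)
distinct pairs in image: 15 / 15 needed
  → bijection onto A×B; projections well-typed.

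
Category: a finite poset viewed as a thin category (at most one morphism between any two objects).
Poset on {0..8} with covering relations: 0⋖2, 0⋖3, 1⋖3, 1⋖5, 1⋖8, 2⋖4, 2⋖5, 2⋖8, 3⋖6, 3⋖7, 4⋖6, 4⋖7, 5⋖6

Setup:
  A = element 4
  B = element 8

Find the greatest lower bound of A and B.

{x : x≤A ∧ x≤B} = {0,2}  (A=4, B=8)
  0 ≤ 2
  2 ≤ 2
glb = 2

Answer: A∧B = 2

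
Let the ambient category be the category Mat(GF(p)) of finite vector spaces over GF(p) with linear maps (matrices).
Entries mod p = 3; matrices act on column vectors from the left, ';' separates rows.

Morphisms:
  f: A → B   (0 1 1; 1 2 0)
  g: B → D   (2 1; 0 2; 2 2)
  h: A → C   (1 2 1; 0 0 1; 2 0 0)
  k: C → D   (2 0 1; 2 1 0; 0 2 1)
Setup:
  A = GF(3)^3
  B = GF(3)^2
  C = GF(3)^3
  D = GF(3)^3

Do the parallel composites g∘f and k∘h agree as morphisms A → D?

Along f;g (path 1):
  e0=⟨1,0,0⟩ f→⟨0,1⟩ g→⟨1,2,2⟩
  e1=⟨0,1,0⟩ f→⟨1,2⟩ g→⟨1,1,0⟩
  e2=⟨0,0,1⟩ f→⟨1,0⟩ g→⟨2,0,2⟩
  composite₁ = (1 1 2; 2 1 0; 2 0 2)
Along h;k (path 2):
  e0=⟨1,0,0⟩ h→⟨1,0,2⟩ k→⟨1,2,2⟩
  e1=⟨0,1,0⟩ h→⟨2,0,0⟩ k→⟨1,1,0⟩
  e2=⟨0,0,1⟩ h→⟨1,1,0⟩ k→⟨2,0,2⟩
  composite₂ = (1 1 2; 2 1 0; 2 0 2)
Equal? same morphism ✓

Answer: COMMUTES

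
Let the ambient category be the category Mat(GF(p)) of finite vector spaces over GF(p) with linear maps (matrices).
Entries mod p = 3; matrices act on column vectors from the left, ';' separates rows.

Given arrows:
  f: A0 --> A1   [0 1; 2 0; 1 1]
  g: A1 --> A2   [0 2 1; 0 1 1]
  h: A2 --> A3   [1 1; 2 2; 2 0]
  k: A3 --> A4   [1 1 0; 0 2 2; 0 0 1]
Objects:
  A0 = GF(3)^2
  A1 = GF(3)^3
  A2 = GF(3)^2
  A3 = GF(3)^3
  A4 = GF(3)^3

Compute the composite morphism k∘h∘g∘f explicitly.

  e0=[1,0] f-->[0,2,1] g-->[2,0] h-->[2,1,1] k-->[0,1,1]
  e1=[0,1] f-->[1,0,1] g-->[1,1] h-->[2,1,2] k-->[0,0,2]
result: [0 0; 1 0; 1 2]

Answer: [0 0; 1 0; 1 2]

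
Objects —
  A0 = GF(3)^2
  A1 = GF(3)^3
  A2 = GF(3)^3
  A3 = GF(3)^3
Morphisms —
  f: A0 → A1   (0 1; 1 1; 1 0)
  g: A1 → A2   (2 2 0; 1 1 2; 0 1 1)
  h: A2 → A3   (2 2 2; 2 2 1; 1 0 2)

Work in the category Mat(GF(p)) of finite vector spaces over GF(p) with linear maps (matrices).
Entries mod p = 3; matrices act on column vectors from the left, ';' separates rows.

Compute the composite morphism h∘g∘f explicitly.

Answer: (2 2; 0 1; 0 0)

Trace:
  e0=[1,0] f→[0,1,1] g→[2,0,2] h→[2,0,0]
  e1=[0,1] f→[1,1,0] g→[1,2,1] h→[2,1,0]
composite: (2 2; 0 1; 0 0)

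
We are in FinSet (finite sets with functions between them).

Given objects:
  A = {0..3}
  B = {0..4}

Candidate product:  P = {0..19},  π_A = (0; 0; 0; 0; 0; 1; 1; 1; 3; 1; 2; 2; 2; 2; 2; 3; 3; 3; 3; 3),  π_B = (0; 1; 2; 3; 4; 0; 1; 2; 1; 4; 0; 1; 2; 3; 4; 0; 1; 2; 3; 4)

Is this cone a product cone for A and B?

|A|·|B| = 4·5 = 20;  |P| = 20
Check the pairing map k ↦ (π_A(k), π_B(k)):
  0 : (0,0)
  1 : (0,1)
  2 : (0,2)
  3 : (0,3)
  4 : (0,4)
  5 : (1,0)
  6 : (1,1)
  7 : (1,2)
  8 : (3,1)
  9 : (1,4)
  10 : (2,0)
  11 : (2,1)
  12 : (2,2)
  13 : (2,3)
  14 : (2,4)
  15 : (3,0)
  16 : (3,1)  ✗ repeats pair of k=8
  17 : (3,2)
  18 : (3,3)
  19 : (3,4)
distinct pairs in image: 19 / 20 needed
  → (3,1) hit at k=8 and k=16

Answer: NOT A VALID PRODUCT — duplicate pair at indices 16,8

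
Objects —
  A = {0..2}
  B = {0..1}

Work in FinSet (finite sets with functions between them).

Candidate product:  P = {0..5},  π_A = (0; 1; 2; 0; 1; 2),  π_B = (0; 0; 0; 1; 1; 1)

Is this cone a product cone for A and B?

Answer: VALID PRODUCT

Trace:
|A|·|B| = 3·2 = 6;  |P| = 6
Check the pairing map k ↦ (π_A(k), π_B(k)):
  0 ↦ (0,0)
  1 ↦ (1,0)
  2 ↦ (2,0)
  3 ↦ (0,1)
  4 ↦ (1,1)
  5 ↦ (2,1)
distinct pairs in image: 6 / 6 needed
  → bijection onto A×B; projections well-typed.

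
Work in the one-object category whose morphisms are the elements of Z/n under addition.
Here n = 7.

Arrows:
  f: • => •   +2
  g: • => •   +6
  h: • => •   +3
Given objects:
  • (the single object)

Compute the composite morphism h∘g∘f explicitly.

Answer: +4

Derivation:
  0 +2≡2 +6≡1 +3≡4  (mod 7)
composite: +4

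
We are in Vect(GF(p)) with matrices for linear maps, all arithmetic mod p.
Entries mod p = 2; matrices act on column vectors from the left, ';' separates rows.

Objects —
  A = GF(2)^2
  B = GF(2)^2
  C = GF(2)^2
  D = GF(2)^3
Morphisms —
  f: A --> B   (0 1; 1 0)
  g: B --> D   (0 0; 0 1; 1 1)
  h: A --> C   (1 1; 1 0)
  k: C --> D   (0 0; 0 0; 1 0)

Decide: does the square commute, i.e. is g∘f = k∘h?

Answer: DOES NOT COMMUTE

Derivation:
Path 1 = f;g:
  e0=⟨1,0⟩ f-->⟨0,1⟩ g-->⟨0,1,1⟩
  e1=⟨0,1⟩ f-->⟨1,0⟩ g-->⟨0,0,1⟩
  ⟦path⟧₁ = (0 0; 1 0; 1 1)
Path 2 = h;k:
  e0=⟨1,0⟩ h-->⟨1,1⟩ k-->⟨0,0,1⟩
  e1=⟨0,1⟩ h-->⟨1,0⟩ k-->⟨0,0,1⟩
  ⟦path⟧₂ = (0 0; 0 0; 1 1)
Equal? differ; not commutative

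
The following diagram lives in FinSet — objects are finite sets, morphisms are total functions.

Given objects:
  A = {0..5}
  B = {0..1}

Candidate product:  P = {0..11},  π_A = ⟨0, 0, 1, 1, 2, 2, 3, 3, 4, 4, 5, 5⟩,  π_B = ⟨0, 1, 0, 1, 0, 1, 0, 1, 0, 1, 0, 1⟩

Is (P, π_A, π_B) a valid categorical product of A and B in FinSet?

Answer: VALID PRODUCT

Derivation:
|A|·|B| = 6·2 = 12;  |P| = 12
Check the pairing map k ↦ (π_A(k), π_B(k)):
  0 ↦ (0,0)
  1 ↦ (0,1)
  2 ↦ (1,0)
  3 ↦ (1,1)
  4 ↦ (2,0)
  5 ↦ (2,1)
  6 ↦ (3,0)
  7 ↦ (3,1)
  8 ↦ (4,0)
  9 ↦ (4,1)
  10 ↦ (5,0)
  11 ↦ (5,1)
distinct pairs in image: 12 / 12 needed
  → bijection onto A×B; projections well-typed.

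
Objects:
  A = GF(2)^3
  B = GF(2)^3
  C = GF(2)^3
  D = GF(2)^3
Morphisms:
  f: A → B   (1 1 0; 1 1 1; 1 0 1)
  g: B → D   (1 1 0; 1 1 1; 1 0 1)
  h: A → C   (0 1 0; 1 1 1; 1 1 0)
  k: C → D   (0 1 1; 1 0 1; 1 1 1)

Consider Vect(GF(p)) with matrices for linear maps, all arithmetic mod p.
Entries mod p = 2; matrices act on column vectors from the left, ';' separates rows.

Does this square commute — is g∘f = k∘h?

Answer: COMMUTES

Trace:
Path 1 = f;g:
  e0=(1,0,0) f→(1,1,1) g→(0,1,0)
  e1=(0,1,0) f→(1,1,0) g→(0,0,1)
  e2=(0,0,1) f→(0,1,1) g→(1,0,1)
  ⟦path⟧₁ = (0 0 1; 1 0 0; 0 1 1)
Path 2 = h;k:
  e0=(1,0,0) h→(0,1,1) k→(0,1,0)
  e1=(0,1,0) h→(1,1,1) k→(0,0,1)
  e2=(0,0,1) h→(0,1,0) k→(1,0,1)
  ⟦path⟧₂ = (0 0 1; 1 0 0; 0 1 1)
Equal? equal; square commutes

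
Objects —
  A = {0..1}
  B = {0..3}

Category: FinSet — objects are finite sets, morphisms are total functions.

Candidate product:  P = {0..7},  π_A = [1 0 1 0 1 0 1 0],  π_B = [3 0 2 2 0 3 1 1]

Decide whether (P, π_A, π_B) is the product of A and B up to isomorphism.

Answer: VALID PRODUCT

Trace:
|A|·|B| = 2·4 = 8;  |P| = 8
Check the pairing map k ↦ (π_A(k), π_B(k)):
  0 ↦ (1,3)
  1 ↦ (0,0)
  2 ↦ (1,2)
  3 ↦ (0,2)
  4 ↦ (1,0)
  5 ↦ (0,3)
  6 ↦ (1,1)
  7 ↦ (0,1)
distinct pairs in image: 8 / 8 needed
  → bijection onto A×B; projections well-typed.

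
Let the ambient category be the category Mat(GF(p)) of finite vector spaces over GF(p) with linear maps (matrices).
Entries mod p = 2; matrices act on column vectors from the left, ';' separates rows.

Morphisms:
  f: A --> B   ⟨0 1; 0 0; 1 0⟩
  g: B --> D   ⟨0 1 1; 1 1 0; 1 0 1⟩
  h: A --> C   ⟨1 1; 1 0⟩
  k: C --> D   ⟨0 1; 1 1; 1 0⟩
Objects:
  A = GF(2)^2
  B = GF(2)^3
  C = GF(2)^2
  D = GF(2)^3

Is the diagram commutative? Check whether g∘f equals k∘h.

Along f;g (path 1):
  e0=[1,0] f-->[0,0,1] g-->[1,0,1]
  e1=[0,1] f-->[1,0,0] g-->[0,1,1]
  composite₁ = ⟨1 0; 0 1; 1 1⟩
Along h;k (path 2):
  e0=[1,0] h-->[1,1] k-->[1,0,1]
  e1=[0,1] h-->[1,0] k-->[0,1,1]
  composite₂ = ⟨1 0; 0 1; 1 1⟩
Equal? same morphism ✓

Answer: COMMUTES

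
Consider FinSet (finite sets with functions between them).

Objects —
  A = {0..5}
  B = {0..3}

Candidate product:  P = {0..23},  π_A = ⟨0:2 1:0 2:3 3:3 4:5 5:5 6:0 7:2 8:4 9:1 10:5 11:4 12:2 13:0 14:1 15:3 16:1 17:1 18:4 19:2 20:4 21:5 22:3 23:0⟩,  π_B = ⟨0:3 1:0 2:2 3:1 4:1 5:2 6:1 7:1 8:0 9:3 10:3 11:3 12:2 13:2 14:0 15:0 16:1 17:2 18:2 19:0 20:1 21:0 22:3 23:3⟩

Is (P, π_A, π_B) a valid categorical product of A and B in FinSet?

|A|·|B| = 6·4 = 24;  |P| = 24
Check the pairing map k ↦ (π_A(k), π_B(k)):
  0 : (2,3)
  1 : (0,0)
  2 : (3,2)
  3 : (3,1)
  4 : (5,1)
  5 : (5,2)
  6 : (0,1)
  7 : (2,1)
  8 : (4,0)
  9 : (1,3)
  10 : (5,3)
  11 : (4,3)
  12 : (2,2)
  13 : (0,2)
  14 : (1,0)
  15 : (3,0)
  16 : (1,1)
  17 : (1,2)
  18 : (4,2)
  19 : (2,0)
  20 : (4,1)
  21 : (5,0)
  22 : (3,3)
  23 : (0,3)
distinct pairs in image: 24 / 24 needed
  → bijection onto A×B; projections well-typed.

Answer: VALID PRODUCT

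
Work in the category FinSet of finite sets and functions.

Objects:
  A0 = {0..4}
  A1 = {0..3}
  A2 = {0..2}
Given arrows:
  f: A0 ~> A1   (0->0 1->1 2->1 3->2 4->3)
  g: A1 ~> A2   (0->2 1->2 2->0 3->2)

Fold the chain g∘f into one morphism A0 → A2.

  0 f~>0 g~>2
  1 f~>1 g~>2
  2 f~>1 g~>2
  3 f~>2 g~>0
  4 f~>3 g~>2
⟦path⟧: (0->2 1->2 2->2 3->0 4->2)

Answer: (0->2 1->2 2->2 3->0 4->2)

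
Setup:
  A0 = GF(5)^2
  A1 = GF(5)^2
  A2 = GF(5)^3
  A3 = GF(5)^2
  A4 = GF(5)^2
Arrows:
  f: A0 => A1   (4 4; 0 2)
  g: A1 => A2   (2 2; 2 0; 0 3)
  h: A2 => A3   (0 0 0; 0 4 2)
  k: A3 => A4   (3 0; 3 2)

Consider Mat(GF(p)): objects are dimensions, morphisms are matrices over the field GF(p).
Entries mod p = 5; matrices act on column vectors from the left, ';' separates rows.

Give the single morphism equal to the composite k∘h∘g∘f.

  e0=[1,0] f=>[4,0] g=>[3,3,0] h=>[0,2] k=>[0,4]
  e1=[0,1] f=>[4,2] g=>[2,3,1] h=>[0,4] k=>[0,3]
⟦path⟧: (0 0; 4 3)

Answer: (0 0; 4 3)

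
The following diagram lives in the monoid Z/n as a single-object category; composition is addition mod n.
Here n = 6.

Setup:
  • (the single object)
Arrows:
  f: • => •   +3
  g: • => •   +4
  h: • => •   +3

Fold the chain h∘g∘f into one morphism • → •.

  0 +3≡3 +4≡1 +3≡4  (mod 6)
⟦path⟧: +4

Answer: +4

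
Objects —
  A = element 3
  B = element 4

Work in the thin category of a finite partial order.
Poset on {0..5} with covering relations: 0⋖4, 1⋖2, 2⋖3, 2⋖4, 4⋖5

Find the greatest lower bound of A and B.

Answer: A∧B = 2

Work:
Common predecessors of 3,4: {1,2}
  1 ≤ 2
  2 ≤ 2
glb = 2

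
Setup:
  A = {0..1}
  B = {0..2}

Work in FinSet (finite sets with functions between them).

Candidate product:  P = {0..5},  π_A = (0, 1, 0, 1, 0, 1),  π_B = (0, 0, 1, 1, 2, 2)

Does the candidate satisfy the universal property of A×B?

|A|·|B| = 2·3 = 6;  |P| = 6
Check the pairing map k ↦ (π_A(k), π_B(k)):
  0 ↦ (0,0)
  1 ↦ (1,0)
  2 ↦ (0,1)
  3 ↦ (1,1)
  4 ↦ (0,2)
  5 ↦ (1,2)
distinct pairs in image: 6 / 6 needed
  → bijection onto A×B; projections well-typed.

Answer: VALID PRODUCT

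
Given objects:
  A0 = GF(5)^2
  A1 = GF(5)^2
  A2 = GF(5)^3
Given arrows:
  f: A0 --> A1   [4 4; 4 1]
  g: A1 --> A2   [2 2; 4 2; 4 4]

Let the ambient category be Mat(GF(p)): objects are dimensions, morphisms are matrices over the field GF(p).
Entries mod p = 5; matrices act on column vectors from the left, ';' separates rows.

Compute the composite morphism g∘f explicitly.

  e0=(1,0) f-->(4,4) g-->(1,4,2)
  e1=(0,1) f-->(4,1) g-->(0,3,0)
result: [1 0; 4 3; 2 0]

Answer: [1 0; 4 3; 2 0]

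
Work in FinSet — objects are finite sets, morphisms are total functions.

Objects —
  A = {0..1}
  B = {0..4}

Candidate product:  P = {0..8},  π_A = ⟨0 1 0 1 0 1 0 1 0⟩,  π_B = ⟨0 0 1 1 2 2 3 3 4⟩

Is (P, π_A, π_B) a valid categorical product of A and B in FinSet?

|A|·|B| = 2·5 = 10;  |P| = 9
  → cardinalities differ; no bijection possible.

Answer: NOT A VALID PRODUCT — |P|=9 ≠ |A|·|B|=10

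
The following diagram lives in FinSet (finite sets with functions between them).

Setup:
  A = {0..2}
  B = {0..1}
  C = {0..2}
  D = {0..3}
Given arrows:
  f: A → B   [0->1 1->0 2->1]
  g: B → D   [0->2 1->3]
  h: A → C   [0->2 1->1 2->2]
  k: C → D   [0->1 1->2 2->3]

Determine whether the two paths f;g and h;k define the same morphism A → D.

Answer: COMMUTES

Work:
Along f;g (path 1):
  0 f→1 g→3
  1 f→0 g→2
  2 f→1 g→3
  ⟦path⟧₁ = [0->3 1->2 2->3]
Along h;k (path 2):
  0 h→2 k→3
  1 h→1 k→2
  2 h→2 k→3
  ⟦path⟧₂ = [0->3 1->2 2->3]
Equal? same morphism ✓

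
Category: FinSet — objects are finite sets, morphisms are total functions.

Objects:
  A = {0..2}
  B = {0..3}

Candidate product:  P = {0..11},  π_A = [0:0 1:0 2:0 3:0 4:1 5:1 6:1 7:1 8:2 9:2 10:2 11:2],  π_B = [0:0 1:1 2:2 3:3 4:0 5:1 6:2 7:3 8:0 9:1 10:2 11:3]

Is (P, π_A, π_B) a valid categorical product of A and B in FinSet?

Answer: VALID PRODUCT

Work:
|A|·|B| = 3·4 = 12;  |P| = 12
Check the pairing map k ↦ (π_A(k), π_B(k)):
  0 : (0,0)
  1 : (0,1)
  2 : (0,2)
  3 : (0,3)
  4 : (1,0)
  5 : (1,1)
  6 : (1,2)
  7 : (1,3)
  8 : (2,0)
  9 : (2,1)
  10 : (2,2)
  11 : (2,3)
distinct pairs in image: 12 / 12 needed
  → bijection onto A×B; projections well-typed.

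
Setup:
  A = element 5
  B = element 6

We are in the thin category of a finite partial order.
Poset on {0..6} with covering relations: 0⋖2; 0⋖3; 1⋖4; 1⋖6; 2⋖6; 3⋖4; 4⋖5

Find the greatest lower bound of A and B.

Answer: NO MEET EXISTS

Derivation:
Lower bounds of A=5 and B=6: {0,1}
  maximal lower bounds 0 and 1 are incomparable: neither 0⊑1 nor 1⊑0
→ no greatest lower bound exists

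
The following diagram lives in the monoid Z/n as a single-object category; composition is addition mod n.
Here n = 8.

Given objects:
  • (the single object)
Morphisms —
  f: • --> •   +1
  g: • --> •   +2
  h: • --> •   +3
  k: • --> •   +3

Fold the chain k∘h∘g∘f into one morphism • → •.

  0 +1≡1 +2≡3 +3≡6 +3≡1  (mod 8)
result: +1

Answer: +1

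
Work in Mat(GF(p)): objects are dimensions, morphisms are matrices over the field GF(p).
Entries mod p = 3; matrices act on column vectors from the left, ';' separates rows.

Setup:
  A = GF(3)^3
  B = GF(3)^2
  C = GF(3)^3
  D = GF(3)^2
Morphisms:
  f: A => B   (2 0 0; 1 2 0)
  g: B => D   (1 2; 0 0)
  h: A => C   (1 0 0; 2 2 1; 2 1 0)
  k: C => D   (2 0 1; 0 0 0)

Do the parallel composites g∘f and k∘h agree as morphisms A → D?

Path 1 = f;g:
  e0=⟨1,0,0⟩ f=>⟨2,1⟩ g=>⟨1,0⟩
  e1=⟨0,1,0⟩ f=>⟨0,2⟩ g=>⟨1,0⟩
  e2=⟨0,0,1⟩ f=>⟨0,0⟩ g=>⟨0,0⟩
  composite₁ = (1 1 0; 0 0 0)
Path 2 = h;k:
  e0=⟨1,0,0⟩ h=>⟨1,2,2⟩ k=>⟨1,0⟩
  e1=⟨0,1,0⟩ h=>⟨0,2,1⟩ k=>⟨1,0⟩
  e2=⟨0,0,1⟩ h=>⟨0,1,0⟩ k=>⟨0,0⟩
  composite₂ = (1 1 0; 0 0 0)
Equal? equal; square commutes

Answer: COMMUTES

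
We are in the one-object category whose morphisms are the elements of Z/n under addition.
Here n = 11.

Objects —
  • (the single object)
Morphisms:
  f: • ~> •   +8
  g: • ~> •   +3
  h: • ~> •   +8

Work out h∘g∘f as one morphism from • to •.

Answer: +8

Trace:
  0 +8≡8 +3≡0 +8≡8  (mod 11)
composite: +8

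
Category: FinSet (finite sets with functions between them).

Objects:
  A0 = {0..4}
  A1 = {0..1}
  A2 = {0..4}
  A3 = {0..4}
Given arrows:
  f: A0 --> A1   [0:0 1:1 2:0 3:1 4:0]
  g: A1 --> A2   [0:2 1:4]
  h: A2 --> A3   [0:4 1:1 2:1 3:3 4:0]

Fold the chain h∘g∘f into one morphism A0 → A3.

  0 f-->0 g-->2 h-->1
  1 f-->1 g-->4 h-->0
  2 f-->0 g-->2 h-->1
  3 f-->1 g-->4 h-->0
  4 f-->0 g-->2 h-->1
⟦path⟧: [0:1 1:0 2:1 3:0 4:1]

Answer: [0:1 1:0 2:1 3:0 4:1]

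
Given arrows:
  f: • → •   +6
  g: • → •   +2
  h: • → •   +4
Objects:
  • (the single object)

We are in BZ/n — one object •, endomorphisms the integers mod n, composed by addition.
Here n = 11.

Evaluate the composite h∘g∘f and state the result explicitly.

  0 +6≡6 +2≡8 +4≡1  (mod 11)
⟦path⟧: +1

Answer: +1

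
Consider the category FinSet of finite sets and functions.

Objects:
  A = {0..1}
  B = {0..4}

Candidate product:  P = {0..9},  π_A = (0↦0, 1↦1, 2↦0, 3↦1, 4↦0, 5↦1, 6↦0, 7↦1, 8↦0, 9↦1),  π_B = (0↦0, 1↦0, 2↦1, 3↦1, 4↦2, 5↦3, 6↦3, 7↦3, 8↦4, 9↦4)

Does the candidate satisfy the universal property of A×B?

|A|·|B| = 2·5 = 10;  |P| = 10
Check the pairing map k ↦ (π_A(k), π_B(k)):
  0 ↦ (0,0)
  1 ↦ (1,0)
  2 ↦ (0,1)
  3 ↦ (1,1)
  4 ↦ (0,2)
  5 ↦ (1,3)
  6 ↦ (0,3)
  7 ↦ (1,3)  ✗ repeats pair of k=5
  8 ↦ (0,4)
  9 ↦ (1,4)
distinct pairs in image: 9 / 10 needed
  → (1,3) hit at k=5 and k=7

Answer: NOT A VALID PRODUCT — duplicate pair at indices 7,5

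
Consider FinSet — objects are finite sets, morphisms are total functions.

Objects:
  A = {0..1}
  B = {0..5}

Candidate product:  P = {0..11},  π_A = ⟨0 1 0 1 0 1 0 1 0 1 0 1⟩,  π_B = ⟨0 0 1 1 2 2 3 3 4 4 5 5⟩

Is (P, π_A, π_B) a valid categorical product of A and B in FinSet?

|A|·|B| = 2·6 = 12;  |P| = 12
Check the pairing map k ↦ (π_A(k), π_B(k)):
  0 ↦ (0,0)
  1 ↦ (1,0)
  2 ↦ (0,1)
  3 ↦ (1,1)
  4 ↦ (0,2)
  5 ↦ (1,2)
  6 ↦ (0,3)
  7 ↦ (1,3)
  8 ↦ (0,4)
  9 ↦ (1,4)
  10 ↦ (0,5)
  11 ↦ (1,5)
distinct pairs in image: 12 / 12 needed
  → bijection onto A×B; projections well-typed.

Answer: VALID PRODUCT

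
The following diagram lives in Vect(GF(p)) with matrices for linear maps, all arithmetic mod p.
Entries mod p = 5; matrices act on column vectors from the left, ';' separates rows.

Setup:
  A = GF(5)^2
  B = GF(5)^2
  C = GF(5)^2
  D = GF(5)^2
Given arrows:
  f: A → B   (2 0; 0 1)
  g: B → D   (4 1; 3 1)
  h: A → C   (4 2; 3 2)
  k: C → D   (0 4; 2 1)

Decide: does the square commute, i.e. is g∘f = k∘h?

1) trace f;g:
  e0=[1,0] f→[2,0] g→[3,1]
  e1=[0,1] f→[0,1] g→[1,1]
  composite₁ = (3 1; 1 1)
2) trace h;k:
  e0=[1,0] h→[4,3] k→[2,1]
  e1=[0,1] h→[2,2] k→[3,1]
  composite₂ = (2 3; 1 1)
Equal? NO — does not commute

Answer: DOES NOT COMMUTE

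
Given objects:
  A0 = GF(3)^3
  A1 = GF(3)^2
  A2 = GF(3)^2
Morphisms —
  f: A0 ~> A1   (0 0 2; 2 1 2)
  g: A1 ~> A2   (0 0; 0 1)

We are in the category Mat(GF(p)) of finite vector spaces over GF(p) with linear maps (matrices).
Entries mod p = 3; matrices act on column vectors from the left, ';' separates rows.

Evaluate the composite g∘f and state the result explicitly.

Answer: (0 0 0; 2 1 2)

Derivation:
  e0=⟨1,0,0⟩ f~>⟨0,2⟩ g~>⟨0,2⟩
  e1=⟨0,1,0⟩ f~>⟨0,1⟩ g~>⟨0,1⟩
  e2=⟨0,0,1⟩ f~>⟨2,2⟩ g~>⟨0,2⟩
result: (0 0 0; 2 1 2)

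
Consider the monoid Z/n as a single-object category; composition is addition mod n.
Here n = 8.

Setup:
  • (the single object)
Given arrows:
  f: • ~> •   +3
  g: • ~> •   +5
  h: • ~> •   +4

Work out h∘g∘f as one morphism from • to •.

  0 +3≡3 +5≡0 +4≡4  (mod 8)
result: +4

Answer: +4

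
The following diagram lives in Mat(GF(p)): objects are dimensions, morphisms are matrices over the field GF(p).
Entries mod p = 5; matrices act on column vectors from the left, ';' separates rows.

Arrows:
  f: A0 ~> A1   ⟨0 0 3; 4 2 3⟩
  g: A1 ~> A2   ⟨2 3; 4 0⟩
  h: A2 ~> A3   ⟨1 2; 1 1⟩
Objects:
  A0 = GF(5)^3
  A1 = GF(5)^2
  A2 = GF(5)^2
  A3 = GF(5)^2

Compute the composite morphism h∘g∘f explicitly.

  e0=(1,0,0) f~>(0,4) g~>(2,0) h~>(2,2)
  e1=(0,1,0) f~>(0,2) g~>(1,0) h~>(1,1)
  e2=(0,0,1) f~>(3,3) g~>(0,2) h~>(4,2)
composite: ⟨2 1 4; 2 1 2⟩

Answer: ⟨2 1 4; 2 1 2⟩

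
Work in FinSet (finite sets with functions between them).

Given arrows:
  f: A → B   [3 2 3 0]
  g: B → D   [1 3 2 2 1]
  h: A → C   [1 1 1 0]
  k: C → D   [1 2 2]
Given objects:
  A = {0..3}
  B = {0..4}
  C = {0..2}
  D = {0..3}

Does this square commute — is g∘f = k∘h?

Answer: COMMUTES

Work:
1) trace f;g:
  0 f→3 g→2
  1 f→2 g→2
  2 f→3 g→2
  3 f→0 g→1
  composite₁ = [2 2 2 1]
2) trace h;k:
  0 h→1 k→2
  1 h→1 k→2
  2 h→1 k→2
  3 h→0 k→1
  composite₂ = [2 2 2 1]
Equal? same morphism ✓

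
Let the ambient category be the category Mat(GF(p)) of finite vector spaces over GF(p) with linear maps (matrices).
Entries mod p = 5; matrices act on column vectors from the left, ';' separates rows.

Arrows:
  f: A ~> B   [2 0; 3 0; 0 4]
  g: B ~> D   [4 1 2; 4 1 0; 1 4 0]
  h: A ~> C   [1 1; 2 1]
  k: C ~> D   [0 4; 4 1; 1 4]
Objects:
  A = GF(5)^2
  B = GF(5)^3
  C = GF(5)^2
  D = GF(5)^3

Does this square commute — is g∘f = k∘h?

Answer: DOES NOT COMMUTE

Work:
Along f;g (path 1):
  e0=⟨1,0⟩ f~>⟨2,3,0⟩ g~>⟨1,1,4⟩
  e1=⟨0,1⟩ f~>⟨0,0,4⟩ g~>⟨3,0,0⟩
  ⟦path⟧₁ = [1 3; 1 0; 4 0]
Along h;k (path 2):
  e0=⟨1,0⟩ h~>⟨1,2⟩ k~>⟨3,1,4⟩
  e1=⟨0,1⟩ h~>⟨1,1⟩ k~>⟨4,0,0⟩
  ⟦path⟧₂ = [3 4; 1 0; 4 0]
Equal? NO — does not commute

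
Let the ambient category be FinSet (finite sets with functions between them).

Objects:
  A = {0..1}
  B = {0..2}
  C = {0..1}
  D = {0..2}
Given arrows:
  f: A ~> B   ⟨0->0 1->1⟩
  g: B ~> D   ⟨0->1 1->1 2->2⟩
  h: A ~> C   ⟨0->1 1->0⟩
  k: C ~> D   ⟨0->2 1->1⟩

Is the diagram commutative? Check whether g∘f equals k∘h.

Answer: DOES NOT COMMUTE

Work:
Path 1 = f;g:
  0 f~>0 g~>1
  1 f~>1 g~>1
  composite₁ = ⟨0->1 1->1⟩
Path 2 = h;k:
  0 h~>1 k~>1
  1 h~>0 k~>2
  composite₂ = ⟨0->1 1->2⟩
Equal? distinct morphisms ✗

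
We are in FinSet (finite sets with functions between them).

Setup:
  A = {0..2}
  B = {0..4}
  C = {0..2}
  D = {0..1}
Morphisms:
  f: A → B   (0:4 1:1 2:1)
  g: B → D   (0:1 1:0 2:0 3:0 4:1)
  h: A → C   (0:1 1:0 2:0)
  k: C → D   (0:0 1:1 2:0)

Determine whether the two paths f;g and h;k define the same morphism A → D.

Answer: COMMUTES

Derivation:
1) trace f;g:
  0 f→4 g→1
  1 f→1 g→0
  2 f→1 g→0
  composite₁ = (0:1 1:0 2:0)
2) trace h;k:
  0 h→1 k→1
  1 h→0 k→0
  2 h→0 k→0
  composite₂ = (0:1 1:0 2:0)
Equal? same morphism ✓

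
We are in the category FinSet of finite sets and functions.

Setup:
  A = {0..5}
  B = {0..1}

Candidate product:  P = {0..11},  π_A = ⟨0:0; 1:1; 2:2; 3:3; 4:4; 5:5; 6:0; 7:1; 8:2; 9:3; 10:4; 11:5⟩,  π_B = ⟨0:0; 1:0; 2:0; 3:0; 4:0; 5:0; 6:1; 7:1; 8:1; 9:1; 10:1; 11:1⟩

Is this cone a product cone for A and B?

|A|·|B| = 6·2 = 12;  |P| = 12
Check the pairing map k ↦ (π_A(k), π_B(k)):
  0 : (0,0)
  1 : (1,0)
  2 : (2,0)
  3 : (3,0)
  4 : (4,0)
  5 : (5,0)
  6 : (0,1)
  7 : (1,1)
  8 : (2,1)
  9 : (3,1)
  10 : (4,1)
  11 : (5,1)
distinct pairs in image: 12 / 12 needed
  → bijection onto A×B; projections well-typed.

Answer: VALID PRODUCT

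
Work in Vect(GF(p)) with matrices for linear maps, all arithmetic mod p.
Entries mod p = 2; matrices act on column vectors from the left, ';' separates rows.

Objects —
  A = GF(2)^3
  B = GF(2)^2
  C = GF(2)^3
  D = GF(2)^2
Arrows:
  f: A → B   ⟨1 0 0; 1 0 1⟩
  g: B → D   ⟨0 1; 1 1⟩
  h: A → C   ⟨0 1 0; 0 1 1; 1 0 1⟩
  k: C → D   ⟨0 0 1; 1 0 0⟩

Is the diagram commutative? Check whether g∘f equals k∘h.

Answer: DOES NOT COMMUTE

Work:
Along f;g (path 1):
  e0=⟨1,0,0⟩ f→⟨1,1⟩ g→⟨1,0⟩
  e1=⟨0,1,0⟩ f→⟨0,0⟩ g→⟨0,0⟩
  e2=⟨0,0,1⟩ f→⟨0,1⟩ g→⟨1,1⟩
  composite₁ = ⟨1 0 1; 0 0 1⟩
Along h;k (path 2):
  e0=⟨1,0,0⟩ h→⟨0,0,1⟩ k→⟨1,0⟩
  e1=⟨0,1,0⟩ h→⟨1,1,0⟩ k→⟨0,1⟩
  e2=⟨0,0,1⟩ h→⟨0,1,1⟩ k→⟨1,0⟩
  composite₂ = ⟨1 0 1; 0 1 0⟩
Equal? differ; not commutative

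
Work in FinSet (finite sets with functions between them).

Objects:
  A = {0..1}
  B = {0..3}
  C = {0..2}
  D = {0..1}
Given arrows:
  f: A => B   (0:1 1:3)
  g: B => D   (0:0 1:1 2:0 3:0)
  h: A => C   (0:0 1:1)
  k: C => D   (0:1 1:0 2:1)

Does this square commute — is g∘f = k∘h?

Answer: COMMUTES

Trace:
1) trace f;g:
  0 f=>1 g=>1
  1 f=>3 g=>0
  result₁ = (0:1 1:0)
2) trace h;k:
  0 h=>0 k=>1
  1 h=>1 k=>0
  result₂ = (0:1 1:0)
Equal? same morphism ✓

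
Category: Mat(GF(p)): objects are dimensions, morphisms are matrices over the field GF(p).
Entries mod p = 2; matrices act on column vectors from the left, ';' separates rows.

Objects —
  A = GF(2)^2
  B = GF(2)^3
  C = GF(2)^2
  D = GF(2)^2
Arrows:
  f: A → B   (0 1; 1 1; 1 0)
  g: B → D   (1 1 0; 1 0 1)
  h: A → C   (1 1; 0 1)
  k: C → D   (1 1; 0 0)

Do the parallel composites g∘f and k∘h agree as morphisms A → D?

Path 1 = f;g:
  e0=[1,0] f→[0,1,1] g→[1,1]
  e1=[0,1] f→[1,1,0] g→[0,1]
  composite₁ = (1 0; 1 1)
Path 2 = h;k:
  e0=[1,0] h→[1,0] k→[1,0]
  e1=[0,1] h→[1,1] k→[0,0]
  composite₂ = (1 0; 0 0)
Equal? differ; not commutative

Answer: DOES NOT COMMUTE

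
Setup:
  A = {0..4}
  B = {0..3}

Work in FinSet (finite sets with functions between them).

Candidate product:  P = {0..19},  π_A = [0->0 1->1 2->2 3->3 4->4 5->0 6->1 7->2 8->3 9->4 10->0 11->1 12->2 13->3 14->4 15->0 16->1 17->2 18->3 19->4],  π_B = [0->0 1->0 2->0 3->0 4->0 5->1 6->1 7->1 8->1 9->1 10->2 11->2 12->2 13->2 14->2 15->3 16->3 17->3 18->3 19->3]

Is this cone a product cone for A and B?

Answer: VALID PRODUCT

Work:
|A|·|B| = 5·4 = 20;  |P| = 20
Check the pairing map k ↦ (π_A(k), π_B(k)):
  0 -> (0,0)
  1 -> (1,0)
  2 -> (2,0)
  3 -> (3,0)
  4 -> (4,0)
  5 -> (0,1)
  6 -> (1,1)
  7 -> (2,1)
  8 -> (3,1)
  9 -> (4,1)
  10 -> (0,2)
  11 -> (1,2)
  12 -> (2,2)
  13 -> (3,2)
  14 -> (4,2)
  15 -> (0,3)
  16 -> (1,3)
  17 -> (2,3)
  18 -> (3,3)
  19 -> (4,3)
distinct pairs in image: 20 / 20 needed
  → bijection onto A×B; projections well-typed.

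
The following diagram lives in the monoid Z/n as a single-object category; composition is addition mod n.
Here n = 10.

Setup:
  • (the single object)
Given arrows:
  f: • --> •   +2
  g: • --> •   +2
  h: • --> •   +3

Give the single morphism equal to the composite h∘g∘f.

Answer: +7

Trace:
  0 +2≡2 +2≡4 +3≡7  (mod 10)
result: +7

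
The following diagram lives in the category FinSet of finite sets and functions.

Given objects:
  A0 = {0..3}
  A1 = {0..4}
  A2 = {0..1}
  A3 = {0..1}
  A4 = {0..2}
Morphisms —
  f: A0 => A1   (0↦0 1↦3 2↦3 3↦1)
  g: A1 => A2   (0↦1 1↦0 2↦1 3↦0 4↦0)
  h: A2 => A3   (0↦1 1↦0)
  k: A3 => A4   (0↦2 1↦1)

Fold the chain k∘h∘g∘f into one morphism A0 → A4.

Answer: (0↦2 1↦1 2↦1 3↦1)

Derivation:
  0 f=>0 g=>1 h=>0 k=>2
  1 f=>3 g=>0 h=>1 k=>1
  2 f=>3 g=>0 h=>1 k=>1
  3 f=>1 g=>0 h=>1 k=>1
result: (0↦2 1↦1 2↦1 3↦1)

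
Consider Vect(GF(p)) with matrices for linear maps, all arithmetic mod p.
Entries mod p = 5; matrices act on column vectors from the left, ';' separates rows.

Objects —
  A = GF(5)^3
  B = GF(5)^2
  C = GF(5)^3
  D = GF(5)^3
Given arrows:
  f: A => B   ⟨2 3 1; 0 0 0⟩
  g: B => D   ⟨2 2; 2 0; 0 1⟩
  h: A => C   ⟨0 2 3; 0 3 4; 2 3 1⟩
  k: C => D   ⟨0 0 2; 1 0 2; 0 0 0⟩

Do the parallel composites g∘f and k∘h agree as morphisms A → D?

1) trace f;g:
  e0=⟨1,0,0⟩ f=>⟨2,0⟩ g=>⟨4,4,0⟩
  e1=⟨0,1,0⟩ f=>⟨3,0⟩ g=>⟨1,1,0⟩
  e2=⟨0,0,1⟩ f=>⟨1,0⟩ g=>⟨2,2,0⟩
  ⟦path⟧₁ = ⟨4 1 2; 4 1 2; 0 0 0⟩
2) trace h;k:
  e0=⟨1,0,0⟩ h=>⟨0,0,2⟩ k=>⟨4,4,0⟩
  e1=⟨0,1,0⟩ h=>⟨2,3,3⟩ k=>⟨1,3,0⟩
  e2=⟨0,0,1⟩ h=>⟨3,4,1⟩ k=>⟨2,0,0⟩
  ⟦path⟧₂ = ⟨4 1 2; 4 3 0; 0 0 0⟩
Equal? distinct morphisms ✗

Answer: DOES NOT COMMUTE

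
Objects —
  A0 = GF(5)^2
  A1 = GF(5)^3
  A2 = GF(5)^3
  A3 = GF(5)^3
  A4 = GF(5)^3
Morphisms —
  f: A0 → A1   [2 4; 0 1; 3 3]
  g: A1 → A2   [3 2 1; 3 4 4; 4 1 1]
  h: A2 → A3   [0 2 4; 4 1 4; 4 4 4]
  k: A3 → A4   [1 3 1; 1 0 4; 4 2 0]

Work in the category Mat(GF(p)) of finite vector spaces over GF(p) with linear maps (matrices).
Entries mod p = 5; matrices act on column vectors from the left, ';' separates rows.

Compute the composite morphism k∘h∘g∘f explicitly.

Answer: [1 4; 3 1; 1 1]

Derivation:
  e0=⟨1,0⟩ f→⟨2,0,3⟩ g→⟨4,3,1⟩ h→⟨0,3,2⟩ k→⟨1,3,1⟩
  e1=⟨0,1⟩ f→⟨4,1,3⟩ g→⟨2,3,0⟩ h→⟨1,1,0⟩ k→⟨4,1,1⟩
result: [1 4; 3 1; 1 1]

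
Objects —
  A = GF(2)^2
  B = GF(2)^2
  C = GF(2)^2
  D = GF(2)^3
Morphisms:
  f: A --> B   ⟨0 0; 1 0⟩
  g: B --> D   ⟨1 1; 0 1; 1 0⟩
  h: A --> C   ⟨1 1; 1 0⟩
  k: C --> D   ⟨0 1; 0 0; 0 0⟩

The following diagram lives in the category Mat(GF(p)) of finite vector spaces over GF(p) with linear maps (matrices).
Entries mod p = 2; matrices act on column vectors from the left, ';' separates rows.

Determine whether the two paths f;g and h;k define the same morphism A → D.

Answer: DOES NOT COMMUTE

Work:
1) trace f;g:
  e0=(1,0) f-->(0,1) g-->(1,1,0)
  e1=(0,1) f-->(0,0) g-->(0,0,0)
  composite₁ = ⟨1 0; 1 0; 0 0⟩
2) trace h;k:
  e0=(1,0) h-->(1,1) k-->(1,0,0)
  e1=(0,1) h-->(1,0) k-->(0,0,0)
  composite₂ = ⟨1 0; 0 0; 0 0⟩
Equal? distinct morphisms ✗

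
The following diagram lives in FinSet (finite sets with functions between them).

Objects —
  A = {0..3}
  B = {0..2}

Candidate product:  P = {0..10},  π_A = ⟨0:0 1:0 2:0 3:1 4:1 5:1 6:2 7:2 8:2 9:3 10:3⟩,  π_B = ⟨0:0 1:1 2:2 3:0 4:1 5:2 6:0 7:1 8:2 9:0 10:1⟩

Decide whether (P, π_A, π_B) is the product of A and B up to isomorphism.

Answer: NOT A VALID PRODUCT — |P|=11 ≠ |A|·|B|=12

Trace:
|A|·|B| = 4·3 = 12;  |P| = 11
  → cardinalities differ; no bijection possible.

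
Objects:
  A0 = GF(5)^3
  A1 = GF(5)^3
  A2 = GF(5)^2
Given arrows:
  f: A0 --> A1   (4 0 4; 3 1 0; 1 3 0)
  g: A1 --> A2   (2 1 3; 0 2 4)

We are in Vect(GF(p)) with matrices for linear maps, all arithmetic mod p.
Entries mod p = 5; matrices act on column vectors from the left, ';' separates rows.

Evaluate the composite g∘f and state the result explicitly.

  e0=[1,0,0] f-->[4,3,1] g-->[4,0]
  e1=[0,1,0] f-->[0,1,3] g-->[0,4]
  e2=[0,0,1] f-->[4,0,0] g-->[3,0]
composite: (4 0 3; 0 4 0)

Answer: (4 0 3; 0 4 0)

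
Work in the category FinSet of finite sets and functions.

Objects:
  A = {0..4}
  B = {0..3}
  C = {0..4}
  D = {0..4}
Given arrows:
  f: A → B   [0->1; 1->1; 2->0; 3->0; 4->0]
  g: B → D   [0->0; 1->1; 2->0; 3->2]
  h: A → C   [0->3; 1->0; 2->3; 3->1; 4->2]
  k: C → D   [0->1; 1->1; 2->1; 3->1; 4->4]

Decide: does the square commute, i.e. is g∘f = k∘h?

1) trace f;g:
  0 f→1 g→1
  1 f→1 g→1
  2 f→0 g→0
  3 f→0 g→0
  4 f→0 g→0
  ⟦path⟧₁ = [0->1; 1->1; 2->0; 3->0; 4->0]
2) trace h;k:
  0 h→3 k→1
  1 h→0 k→1
  2 h→3 k→1
  3 h→1 k→1
  4 h→2 k→1
  ⟦path⟧₂ = [0->1; 1->1; 2->1; 3->1; 4->1]
Equal? NO — does not commute

Answer: DOES NOT COMMUTE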